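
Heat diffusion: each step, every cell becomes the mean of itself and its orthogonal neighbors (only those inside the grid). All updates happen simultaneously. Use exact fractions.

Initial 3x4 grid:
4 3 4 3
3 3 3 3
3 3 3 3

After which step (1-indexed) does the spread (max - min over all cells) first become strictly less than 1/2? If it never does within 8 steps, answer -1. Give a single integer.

Answer: 2

Derivation:
Step 1: max=7/2, min=3, spread=1/2
Step 2: max=121/36, min=3, spread=13/36
  -> spread < 1/2 first at step 2
Step 3: max=23657/7200, min=607/200, spread=361/1440
Step 4: max=420769/129600, min=16561/5400, spread=4661/25920
Step 5: max=20838863/6480000, min=6676621/2160000, spread=809/6480
Step 6: max=1493770399/466560000, min=60355301/19440000, spread=1809727/18662400
Step 7: max=89225247941/27993600000, min=454600573/145800000, spread=77677517/1119744000
Step 8: max=5340746394319/1679616000000, min=36451066451/11664000000, spread=734342603/13436928000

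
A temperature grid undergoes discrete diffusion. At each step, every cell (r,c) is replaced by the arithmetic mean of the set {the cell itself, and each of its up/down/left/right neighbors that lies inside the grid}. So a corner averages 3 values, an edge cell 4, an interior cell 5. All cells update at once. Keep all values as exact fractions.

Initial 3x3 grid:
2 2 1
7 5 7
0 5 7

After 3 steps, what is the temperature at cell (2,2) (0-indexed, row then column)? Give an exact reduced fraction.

Answer: 10877/2160

Derivation:
Step 1: cell (2,2) = 19/3
Step 2: cell (2,2) = 187/36
Step 3: cell (2,2) = 10877/2160
Full grid after step 3:
  989/270 8759/2400 4411/1080
  27577/7200 26123/6000 4019/900
  3109/720 65329/14400 10877/2160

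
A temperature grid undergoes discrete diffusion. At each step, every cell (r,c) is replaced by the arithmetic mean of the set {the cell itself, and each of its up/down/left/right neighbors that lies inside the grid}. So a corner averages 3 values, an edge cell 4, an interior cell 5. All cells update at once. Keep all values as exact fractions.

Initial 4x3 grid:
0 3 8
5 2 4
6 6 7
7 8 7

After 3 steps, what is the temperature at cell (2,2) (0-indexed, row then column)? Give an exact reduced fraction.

Step 1: cell (2,2) = 6
Step 2: cell (2,2) = 1463/240
Step 3: cell (2,2) = 42653/7200
Full grid after step 3:
  775/216 56141/14400 319/72
  30343/7200 27409/6000 11981/2400
  13151/2400 17077/3000 42653/7200
  1517/240 23389/3600 14153/2160

Answer: 42653/7200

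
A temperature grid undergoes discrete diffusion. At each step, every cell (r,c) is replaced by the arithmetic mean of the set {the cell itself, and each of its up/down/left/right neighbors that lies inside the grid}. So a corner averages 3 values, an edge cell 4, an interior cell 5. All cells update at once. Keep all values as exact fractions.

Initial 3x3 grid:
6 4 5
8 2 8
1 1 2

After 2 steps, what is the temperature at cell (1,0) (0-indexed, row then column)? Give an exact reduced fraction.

Answer: 1091/240

Derivation:
Step 1: cell (1,0) = 17/4
Step 2: cell (1,0) = 1091/240
Full grid after step 2:
  29/6 1231/240 85/18
  1091/240 377/100 1091/240
  109/36 131/40 113/36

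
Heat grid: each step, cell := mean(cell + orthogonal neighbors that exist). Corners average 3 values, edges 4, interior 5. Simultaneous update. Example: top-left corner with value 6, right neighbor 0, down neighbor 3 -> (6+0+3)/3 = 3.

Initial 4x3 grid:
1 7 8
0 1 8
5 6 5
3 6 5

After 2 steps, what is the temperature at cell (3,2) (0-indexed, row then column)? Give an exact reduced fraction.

Step 1: cell (3,2) = 16/3
Step 2: cell (3,2) = 49/9
Full grid after step 2:
  26/9 1139/240 209/36
  739/240 41/10 707/120
  871/240 47/10 643/120
  79/18 49/10 49/9

Answer: 49/9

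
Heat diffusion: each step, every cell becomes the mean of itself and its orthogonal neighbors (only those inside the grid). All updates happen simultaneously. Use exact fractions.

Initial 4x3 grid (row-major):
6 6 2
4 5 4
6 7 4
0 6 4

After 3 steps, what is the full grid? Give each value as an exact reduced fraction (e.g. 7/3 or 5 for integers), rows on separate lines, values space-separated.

Answer: 10757/2160 68431/14400 1073/240
1114/225 28769/6000 2729/600
469/100 28579/6000 8317/1800
3257/720 65381/14400 9991/2160

Derivation:
After step 1:
  16/3 19/4 4
  21/4 26/5 15/4
  17/4 28/5 19/4
  4 17/4 14/3
After step 2:
  46/9 1157/240 25/6
  601/120 491/100 177/40
  191/40 481/100 563/120
  25/6 1111/240 41/9
After step 3:
  10757/2160 68431/14400 1073/240
  1114/225 28769/6000 2729/600
  469/100 28579/6000 8317/1800
  3257/720 65381/14400 9991/2160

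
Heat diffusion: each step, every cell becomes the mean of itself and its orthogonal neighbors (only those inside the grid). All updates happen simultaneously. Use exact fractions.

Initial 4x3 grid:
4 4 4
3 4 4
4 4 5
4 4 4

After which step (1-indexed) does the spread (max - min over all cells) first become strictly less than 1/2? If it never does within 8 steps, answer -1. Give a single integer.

Answer: 3

Derivation:
Step 1: max=13/3, min=11/3, spread=2/3
Step 2: max=511/120, min=449/120, spread=31/60
Step 3: max=4531/1080, min=4109/1080, spread=211/540
  -> spread < 1/2 first at step 3
Step 4: max=26759/6480, min=25081/6480, spread=839/3240
Step 5: max=199763/48600, min=189037/48600, spread=5363/24300
Step 6: max=4759459/1166400, min=4571741/1166400, spread=93859/583200
Step 7: max=284504723/69984000, min=275367277/69984000, spread=4568723/34992000
Step 8: max=680233849/167961600, min=663458951/167961600, spread=8387449/83980800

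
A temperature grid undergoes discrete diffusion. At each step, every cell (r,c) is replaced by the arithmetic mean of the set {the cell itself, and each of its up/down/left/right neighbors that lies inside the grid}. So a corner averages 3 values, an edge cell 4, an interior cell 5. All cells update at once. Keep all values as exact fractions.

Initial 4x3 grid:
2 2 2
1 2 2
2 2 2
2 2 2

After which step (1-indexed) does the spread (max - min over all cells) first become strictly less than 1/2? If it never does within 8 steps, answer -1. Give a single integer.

Answer: 1

Derivation:
Step 1: max=2, min=5/3, spread=1/3
  -> spread < 1/2 first at step 1
Step 2: max=2, min=209/120, spread=31/120
Step 3: max=2, min=1949/1080, spread=211/1080
Step 4: max=3553/1800, min=199103/108000, spread=14077/108000
Step 5: max=212317/108000, min=1803593/972000, spread=5363/48600
Step 6: max=117131/60000, min=54579191/29160000, spread=93859/1166400
Step 7: max=189063533/97200000, min=3288925519/1749600000, spread=4568723/69984000
Step 8: max=5650381111/2916000000, min=198171564371/104976000000, spread=8387449/167961600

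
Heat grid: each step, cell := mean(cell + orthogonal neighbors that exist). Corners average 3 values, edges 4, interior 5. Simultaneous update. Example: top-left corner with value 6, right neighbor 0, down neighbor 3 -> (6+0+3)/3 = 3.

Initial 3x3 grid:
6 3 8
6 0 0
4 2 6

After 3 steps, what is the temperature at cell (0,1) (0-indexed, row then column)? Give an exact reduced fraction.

Answer: 55409/14400

Derivation:
Step 1: cell (0,1) = 17/4
Step 2: cell (0,1) = 907/240
Step 3: cell (0,1) = 55409/14400
Full grid after step 3:
  2879/720 55409/14400 7627/2160
  2291/600 20333/6000 23867/7200
  313/90 11771/3600 3251/1080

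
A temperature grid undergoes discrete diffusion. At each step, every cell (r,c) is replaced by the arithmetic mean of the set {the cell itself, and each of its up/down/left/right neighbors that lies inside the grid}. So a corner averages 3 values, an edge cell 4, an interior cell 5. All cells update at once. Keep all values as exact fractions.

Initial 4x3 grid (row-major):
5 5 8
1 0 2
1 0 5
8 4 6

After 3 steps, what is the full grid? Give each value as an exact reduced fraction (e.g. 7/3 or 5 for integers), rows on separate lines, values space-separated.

Answer: 6751/2160 25441/7200 1381/360
19891/7200 17953/6000 4211/1200
20831/7200 18713/6000 87/25
1495/432 26561/7200 281/72

Derivation:
After step 1:
  11/3 9/2 5
  7/4 8/5 15/4
  5/2 2 13/4
  13/3 9/2 5
After step 2:
  119/36 443/120 53/12
  571/240 68/25 17/5
  127/48 277/100 7/2
  34/9 95/24 17/4
After step 3:
  6751/2160 25441/7200 1381/360
  19891/7200 17953/6000 4211/1200
  20831/7200 18713/6000 87/25
  1495/432 26561/7200 281/72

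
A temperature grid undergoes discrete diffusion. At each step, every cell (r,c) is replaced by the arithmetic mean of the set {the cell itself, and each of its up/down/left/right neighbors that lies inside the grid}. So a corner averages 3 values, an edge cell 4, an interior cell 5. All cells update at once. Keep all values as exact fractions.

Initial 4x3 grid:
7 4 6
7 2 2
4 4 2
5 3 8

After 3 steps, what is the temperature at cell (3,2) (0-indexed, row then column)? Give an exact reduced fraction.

Step 1: cell (3,2) = 13/3
Step 2: cell (3,2) = 40/9
Step 3: cell (3,2) = 109/27
Full grid after step 3:
  1187/240 21257/4800 2941/720
  459/100 8543/2000 1511/400
  338/75 1499/375 14299/3600
  13/3 15619/3600 109/27

Answer: 109/27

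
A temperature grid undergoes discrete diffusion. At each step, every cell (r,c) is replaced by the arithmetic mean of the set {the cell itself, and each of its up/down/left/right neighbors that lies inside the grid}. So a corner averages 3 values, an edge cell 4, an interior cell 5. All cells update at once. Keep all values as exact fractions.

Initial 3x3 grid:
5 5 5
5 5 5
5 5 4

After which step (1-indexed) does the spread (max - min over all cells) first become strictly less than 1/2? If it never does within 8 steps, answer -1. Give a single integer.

Step 1: max=5, min=14/3, spread=1/3
  -> spread < 1/2 first at step 1
Step 2: max=5, min=85/18, spread=5/18
Step 3: max=5, min=1039/216, spread=41/216
Step 4: max=1789/360, min=62669/12960, spread=347/2592
Step 5: max=17843/3600, min=3781063/777600, spread=2921/31104
Step 6: max=2134517/432000, min=227451461/46656000, spread=24611/373248
Step 7: max=47943259/9720000, min=13678077967/2799360000, spread=207329/4478976
Step 8: max=2553198401/518400000, min=821778047549/167961600000, spread=1746635/53747712

Answer: 1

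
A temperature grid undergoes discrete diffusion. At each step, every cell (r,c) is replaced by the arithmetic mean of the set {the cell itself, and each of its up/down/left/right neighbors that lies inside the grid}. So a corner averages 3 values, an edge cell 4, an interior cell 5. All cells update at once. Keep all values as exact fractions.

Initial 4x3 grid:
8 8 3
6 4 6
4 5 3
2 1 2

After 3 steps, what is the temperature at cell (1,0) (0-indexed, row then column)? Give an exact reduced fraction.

Answer: 37217/7200

Derivation:
Step 1: cell (1,0) = 11/2
Step 2: cell (1,0) = 1373/240
Step 3: cell (1,0) = 37217/7200
Full grid after step 3:
  6499/1080 26833/4800 11623/2160
  37217/7200 5121/1000 16421/3600
  29897/7200 22391/6000 94/25
  6809/2160 22337/7200 1049/360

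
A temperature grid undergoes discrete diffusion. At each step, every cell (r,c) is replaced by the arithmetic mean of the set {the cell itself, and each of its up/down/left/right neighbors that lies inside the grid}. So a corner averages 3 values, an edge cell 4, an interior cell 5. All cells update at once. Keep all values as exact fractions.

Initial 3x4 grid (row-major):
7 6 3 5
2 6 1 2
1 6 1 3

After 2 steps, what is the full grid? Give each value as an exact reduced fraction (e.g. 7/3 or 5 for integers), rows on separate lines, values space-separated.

Answer: 29/6 369/80 911/240 59/18
81/20 99/25 321/100 641/240
7/2 269/80 217/80 5/2

Derivation:
After step 1:
  5 11/2 15/4 10/3
  4 21/5 13/5 11/4
  3 7/2 11/4 2
After step 2:
  29/6 369/80 911/240 59/18
  81/20 99/25 321/100 641/240
  7/2 269/80 217/80 5/2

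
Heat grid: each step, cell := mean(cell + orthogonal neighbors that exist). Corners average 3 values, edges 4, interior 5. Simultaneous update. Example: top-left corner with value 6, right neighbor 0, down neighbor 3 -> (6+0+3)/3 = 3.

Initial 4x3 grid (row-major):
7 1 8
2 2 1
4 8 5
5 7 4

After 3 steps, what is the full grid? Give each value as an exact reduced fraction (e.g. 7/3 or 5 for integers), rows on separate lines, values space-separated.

Answer: 991/270 1105/288 1997/540
2939/720 2341/600 1477/360
3317/720 1421/300 1651/360
5611/1080 467/90 5581/1080

Derivation:
After step 1:
  10/3 9/2 10/3
  15/4 14/5 4
  19/4 26/5 9/2
  16/3 6 16/3
After step 2:
  139/36 419/120 71/18
  439/120 81/20 439/120
  571/120 93/20 571/120
  193/36 82/15 95/18
After step 3:
  991/270 1105/288 1997/540
  2939/720 2341/600 1477/360
  3317/720 1421/300 1651/360
  5611/1080 467/90 5581/1080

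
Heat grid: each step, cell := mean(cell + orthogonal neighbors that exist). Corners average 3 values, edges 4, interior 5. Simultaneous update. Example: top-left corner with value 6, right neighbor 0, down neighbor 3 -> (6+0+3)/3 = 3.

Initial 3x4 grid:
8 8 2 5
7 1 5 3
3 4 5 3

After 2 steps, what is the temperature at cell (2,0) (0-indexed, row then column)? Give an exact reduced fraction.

Answer: 38/9

Derivation:
Step 1: cell (2,0) = 14/3
Step 2: cell (2,0) = 38/9
Full grid after step 2:
  103/18 269/48 977/240 37/9
  265/48 419/100 429/100 71/20
  38/9 103/24 431/120 143/36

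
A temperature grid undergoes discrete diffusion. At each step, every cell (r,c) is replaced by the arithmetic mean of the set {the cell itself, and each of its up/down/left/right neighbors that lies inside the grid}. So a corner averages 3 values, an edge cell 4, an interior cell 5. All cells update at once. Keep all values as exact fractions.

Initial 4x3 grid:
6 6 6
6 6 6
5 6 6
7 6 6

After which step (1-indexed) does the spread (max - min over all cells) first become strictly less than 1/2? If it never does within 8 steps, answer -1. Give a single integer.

Answer: 2

Derivation:
Step 1: max=25/4, min=23/4, spread=1/2
Step 2: max=73/12, min=471/80, spread=47/240
  -> spread < 1/2 first at step 2
Step 3: max=29027/4800, min=14191/2400, spread=43/320
Step 4: max=260257/43200, min=128311/21600, spread=727/8640
Step 5: max=103796507/17280000, min=12855469/2160000, spread=63517/1152000
Step 6: max=933576037/155520000, min=115767289/19440000, spread=297509/6220800
Step 7: max=55946284583/9331200000, min=3476739913/583200000, spread=12737839/373248000
Step 8: max=3355362981397/559872000000, min=104341115821/17496000000, spread=131578201/4478976000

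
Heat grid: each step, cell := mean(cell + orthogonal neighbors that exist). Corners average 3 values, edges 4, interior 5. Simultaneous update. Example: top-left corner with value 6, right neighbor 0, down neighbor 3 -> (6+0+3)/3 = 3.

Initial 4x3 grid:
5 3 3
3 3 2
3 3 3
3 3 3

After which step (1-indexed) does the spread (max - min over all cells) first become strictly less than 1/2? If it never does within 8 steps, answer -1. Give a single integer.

Answer: 3

Derivation:
Step 1: max=11/3, min=8/3, spread=1
Step 2: max=32/9, min=329/120, spread=293/360
Step 3: max=448/135, min=3433/1200, spread=4943/10800
  -> spread < 1/2 first at step 3
Step 4: max=211153/64800, min=31493/10800, spread=4439/12960
Step 5: max=12383117/3888000, min=953561/324000, spread=188077/777600
Step 6: max=735624583/233280000, min=28717067/9720000, spread=1856599/9331200
Step 7: max=43719149597/13996800000, min=433549657/145800000, spread=83935301/559872000
Step 8: max=2608633929223/839808000000, min=26119675613/8748000000, spread=809160563/6718464000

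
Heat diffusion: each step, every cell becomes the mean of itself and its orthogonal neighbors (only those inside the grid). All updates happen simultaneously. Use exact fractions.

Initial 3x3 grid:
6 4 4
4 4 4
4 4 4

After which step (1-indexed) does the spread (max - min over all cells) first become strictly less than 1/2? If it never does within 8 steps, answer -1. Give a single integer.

Answer: 3

Derivation:
Step 1: max=14/3, min=4, spread=2/3
Step 2: max=41/9, min=4, spread=5/9
Step 3: max=473/108, min=4, spread=41/108
  -> spread < 1/2 first at step 3
Step 4: max=28051/6480, min=731/180, spread=347/1296
Step 5: max=1662137/388800, min=7357/1800, spread=2921/15552
Step 6: max=99140539/23328000, min=889483/216000, spread=24611/186624
Step 7: max=5917442033/1399680000, min=20096741/4860000, spread=207329/2239488
Step 8: max=353953152451/83980800000, min=1075601599/259200000, spread=1746635/26873856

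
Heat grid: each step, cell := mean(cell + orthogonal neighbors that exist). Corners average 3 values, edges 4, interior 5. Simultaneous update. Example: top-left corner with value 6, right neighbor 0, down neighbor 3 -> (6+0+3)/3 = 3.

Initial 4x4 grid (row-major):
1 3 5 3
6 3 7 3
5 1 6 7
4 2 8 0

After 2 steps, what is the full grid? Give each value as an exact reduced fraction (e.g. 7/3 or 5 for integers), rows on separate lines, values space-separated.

After step 1:
  10/3 3 9/2 11/3
  15/4 4 24/5 5
  4 17/5 29/5 4
  11/3 15/4 4 5
After step 2:
  121/36 89/24 479/120 79/18
  181/48 379/100 241/50 131/30
  889/240 419/100 22/5 99/20
  137/36 889/240 371/80 13/3

Answer: 121/36 89/24 479/120 79/18
181/48 379/100 241/50 131/30
889/240 419/100 22/5 99/20
137/36 889/240 371/80 13/3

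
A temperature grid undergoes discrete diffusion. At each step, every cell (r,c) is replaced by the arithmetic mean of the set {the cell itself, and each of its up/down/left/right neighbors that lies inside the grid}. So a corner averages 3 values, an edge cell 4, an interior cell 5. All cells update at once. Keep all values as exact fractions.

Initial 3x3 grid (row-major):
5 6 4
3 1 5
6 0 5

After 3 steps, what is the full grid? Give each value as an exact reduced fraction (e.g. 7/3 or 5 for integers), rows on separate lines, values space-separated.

After step 1:
  14/3 4 5
  15/4 3 15/4
  3 3 10/3
After step 2:
  149/36 25/6 17/4
  173/48 7/2 181/48
  13/4 37/12 121/36
After step 3:
  1715/432 289/72 65/16
  2087/576 29/8 2143/576
  53/16 475/144 1471/432

Answer: 1715/432 289/72 65/16
2087/576 29/8 2143/576
53/16 475/144 1471/432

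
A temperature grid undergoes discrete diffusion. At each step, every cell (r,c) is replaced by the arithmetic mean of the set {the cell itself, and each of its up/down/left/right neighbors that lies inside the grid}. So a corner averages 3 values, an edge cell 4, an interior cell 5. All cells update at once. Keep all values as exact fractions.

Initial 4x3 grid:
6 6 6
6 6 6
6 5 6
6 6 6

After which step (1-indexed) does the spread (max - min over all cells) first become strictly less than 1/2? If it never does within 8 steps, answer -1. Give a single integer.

Step 1: max=6, min=23/4, spread=1/4
  -> spread < 1/2 first at step 1
Step 2: max=6, min=577/100, spread=23/100
Step 3: max=2387/400, min=27989/4800, spread=131/960
Step 4: max=42809/7200, min=252649/43200, spread=841/8640
Step 5: max=8546627/1440000, min=101137949/17280000, spread=56863/691200
Step 6: max=76770457/12960000, min=911585659/155520000, spread=386393/6220800
Step 7: max=30683641187/5184000000, min=364854276869/62208000000, spread=26795339/497664000
Step 8: max=1839153850333/311040000000, min=21911064285871/3732480000000, spread=254051069/5971968000

Answer: 1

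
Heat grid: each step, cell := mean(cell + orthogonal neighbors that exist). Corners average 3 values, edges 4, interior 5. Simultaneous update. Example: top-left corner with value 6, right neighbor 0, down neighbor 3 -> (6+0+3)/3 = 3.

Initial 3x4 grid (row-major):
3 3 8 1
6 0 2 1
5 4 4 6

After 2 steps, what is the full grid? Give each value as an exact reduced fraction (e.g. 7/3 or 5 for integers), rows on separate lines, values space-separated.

After step 1:
  4 7/2 7/2 10/3
  7/2 3 3 5/2
  5 13/4 4 11/3
After step 2:
  11/3 7/2 10/3 28/9
  31/8 13/4 16/5 25/8
  47/12 61/16 167/48 61/18

Answer: 11/3 7/2 10/3 28/9
31/8 13/4 16/5 25/8
47/12 61/16 167/48 61/18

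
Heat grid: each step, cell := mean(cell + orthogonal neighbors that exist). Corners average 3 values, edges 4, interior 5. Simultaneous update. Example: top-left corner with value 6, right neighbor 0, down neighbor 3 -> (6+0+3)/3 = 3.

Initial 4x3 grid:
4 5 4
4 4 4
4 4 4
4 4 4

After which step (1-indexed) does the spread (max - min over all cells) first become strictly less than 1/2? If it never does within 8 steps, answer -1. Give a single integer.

Answer: 1

Derivation:
Step 1: max=13/3, min=4, spread=1/3
  -> spread < 1/2 first at step 1
Step 2: max=1027/240, min=4, spread=67/240
Step 3: max=9077/2160, min=4, spread=437/2160
Step 4: max=3613531/864000, min=4009/1000, spread=29951/172800
Step 5: max=32319821/7776000, min=13579/3375, spread=206761/1555200
Step 6: max=12897795571/3110400000, min=21765671/5400000, spread=14430763/124416000
Step 7: max=771603741689/186624000000, min=1745652727/432000000, spread=139854109/1492992000
Step 8: max=46212231890251/11197440000000, min=157371228977/38880000000, spread=7114543559/89579520000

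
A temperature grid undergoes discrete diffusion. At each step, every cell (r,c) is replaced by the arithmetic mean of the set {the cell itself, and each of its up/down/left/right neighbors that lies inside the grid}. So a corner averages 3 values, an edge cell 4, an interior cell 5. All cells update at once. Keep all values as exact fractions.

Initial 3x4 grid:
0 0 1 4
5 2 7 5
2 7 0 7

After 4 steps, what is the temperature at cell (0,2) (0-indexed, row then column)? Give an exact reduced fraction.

Answer: 675719/216000

Derivation:
Step 1: cell (0,2) = 3
Step 2: cell (0,2) = 121/48
Step 3: cell (0,2) = 23747/7200
Step 4: cell (0,2) = 675719/216000
Full grid after step 4:
  315089/129600 609139/216000 675719/216000 481399/129600
  2570471/864000 1087699/360000 1344649/360000 3353741/864000
  416039/129600 394757/108000 46283/12000 185483/43200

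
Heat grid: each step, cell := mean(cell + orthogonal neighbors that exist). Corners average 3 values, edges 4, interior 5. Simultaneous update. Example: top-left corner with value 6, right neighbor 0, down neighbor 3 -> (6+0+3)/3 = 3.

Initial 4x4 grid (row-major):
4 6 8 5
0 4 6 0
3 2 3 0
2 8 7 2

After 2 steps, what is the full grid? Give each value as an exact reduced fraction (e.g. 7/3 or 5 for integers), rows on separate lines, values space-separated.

Answer: 139/36 1121/240 1217/240 40/9
343/120 401/100 102/25 47/15
77/24 177/50 361/100 53/20
65/18 217/48 327/80 37/12

Derivation:
After step 1:
  10/3 11/2 25/4 13/3
  11/4 18/5 21/5 11/4
  7/4 4 18/5 5/4
  13/3 19/4 5 3
After step 2:
  139/36 1121/240 1217/240 40/9
  343/120 401/100 102/25 47/15
  77/24 177/50 361/100 53/20
  65/18 217/48 327/80 37/12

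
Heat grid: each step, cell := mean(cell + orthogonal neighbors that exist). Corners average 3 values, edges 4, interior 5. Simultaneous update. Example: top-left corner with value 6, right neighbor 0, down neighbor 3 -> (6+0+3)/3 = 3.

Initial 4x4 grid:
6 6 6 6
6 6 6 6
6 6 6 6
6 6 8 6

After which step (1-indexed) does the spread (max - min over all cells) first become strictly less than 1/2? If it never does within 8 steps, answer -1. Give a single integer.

Answer: 3

Derivation:
Step 1: max=20/3, min=6, spread=2/3
Step 2: max=391/60, min=6, spread=31/60
Step 3: max=3451/540, min=6, spread=211/540
  -> spread < 1/2 first at step 3
Step 4: max=340843/54000, min=6, spread=16843/54000
Step 5: max=3054643/486000, min=27079/4500, spread=130111/486000
Step 6: max=91122367/14580000, min=1627159/270000, spread=3255781/14580000
Step 7: max=2724753691/437400000, min=1631107/270000, spread=82360351/437400000
Step 8: max=81483316891/13122000000, min=294106441/48600000, spread=2074577821/13122000000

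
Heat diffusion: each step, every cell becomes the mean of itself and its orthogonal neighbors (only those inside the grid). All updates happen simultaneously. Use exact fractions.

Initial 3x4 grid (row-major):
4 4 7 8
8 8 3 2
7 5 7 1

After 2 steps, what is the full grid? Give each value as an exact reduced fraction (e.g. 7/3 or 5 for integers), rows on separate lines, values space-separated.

Answer: 107/18 1331/240 1339/240 44/9
487/80 121/20 24/5 179/40
121/18 1381/240 1169/240 65/18

Derivation:
After step 1:
  16/3 23/4 11/2 17/3
  27/4 28/5 27/5 7/2
  20/3 27/4 4 10/3
After step 2:
  107/18 1331/240 1339/240 44/9
  487/80 121/20 24/5 179/40
  121/18 1381/240 1169/240 65/18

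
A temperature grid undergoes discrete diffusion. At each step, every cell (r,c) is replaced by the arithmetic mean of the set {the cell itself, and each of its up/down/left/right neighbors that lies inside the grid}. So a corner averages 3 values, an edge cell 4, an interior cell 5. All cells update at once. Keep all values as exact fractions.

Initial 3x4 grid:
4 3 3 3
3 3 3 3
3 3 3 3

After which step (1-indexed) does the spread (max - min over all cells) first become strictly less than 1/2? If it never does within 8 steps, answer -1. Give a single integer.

Step 1: max=10/3, min=3, spread=1/3
  -> spread < 1/2 first at step 1
Step 2: max=59/18, min=3, spread=5/18
Step 3: max=689/216, min=3, spread=41/216
Step 4: max=81977/25920, min=3, spread=4217/25920
Step 5: max=4874749/1555200, min=21679/7200, spread=38417/311040
Step 6: max=291136211/93312000, min=434597/144000, spread=1903471/18662400
Step 7: max=17397149089/5598720000, min=13075759/4320000, spread=18038617/223948800
Step 8: max=1041037782851/335923200000, min=1179326759/388800000, spread=883978523/13436928000

Answer: 1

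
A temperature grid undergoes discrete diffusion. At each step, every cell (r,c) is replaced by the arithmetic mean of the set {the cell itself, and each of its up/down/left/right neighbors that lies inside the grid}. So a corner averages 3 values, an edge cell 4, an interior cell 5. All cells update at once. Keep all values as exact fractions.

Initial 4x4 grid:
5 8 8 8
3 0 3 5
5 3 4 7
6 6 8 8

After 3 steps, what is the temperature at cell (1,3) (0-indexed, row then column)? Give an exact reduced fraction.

Answer: 13963/2400

Derivation:
Step 1: cell (1,3) = 23/4
Step 2: cell (1,3) = 91/16
Step 3: cell (1,3) = 13963/2400
Full grid after step 3:
  4987/1080 175/36 1681/300 287/48
  3017/720 13513/3000 2027/400 13963/2400
  3217/720 27469/6000 401/75 42361/7200
  10651/2160 7643/1440 42031/7200 343/54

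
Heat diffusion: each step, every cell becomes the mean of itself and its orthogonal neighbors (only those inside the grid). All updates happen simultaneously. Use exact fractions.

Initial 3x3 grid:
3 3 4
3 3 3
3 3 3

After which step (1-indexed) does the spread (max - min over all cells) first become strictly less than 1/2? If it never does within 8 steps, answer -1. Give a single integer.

Step 1: max=10/3, min=3, spread=1/3
  -> spread < 1/2 first at step 1
Step 2: max=59/18, min=3, spread=5/18
Step 3: max=689/216, min=3, spread=41/216
Step 4: max=41011/12960, min=1091/360, spread=347/2592
Step 5: max=2439737/777600, min=10957/3600, spread=2921/31104
Step 6: max=145796539/46656000, min=1321483/432000, spread=24611/373248
Step 7: max=8716802033/2799360000, min=29816741/9720000, spread=207329/4478976
Step 8: max=521914752451/167961600000, min=1594001599/518400000, spread=1746635/53747712

Answer: 1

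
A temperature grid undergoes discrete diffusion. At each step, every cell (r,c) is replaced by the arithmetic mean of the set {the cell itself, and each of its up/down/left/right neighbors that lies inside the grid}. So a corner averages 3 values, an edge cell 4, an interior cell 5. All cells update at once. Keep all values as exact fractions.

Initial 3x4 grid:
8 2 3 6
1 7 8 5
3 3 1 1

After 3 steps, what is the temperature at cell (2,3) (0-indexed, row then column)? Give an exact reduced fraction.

Step 1: cell (2,3) = 7/3
Step 2: cell (2,3) = 127/36
Step 3: cell (2,3) = 8063/2160
Full grid after step 3:
  4541/1080 6527/1440 6629/1440 9943/2160
  259/64 65/16 853/200 127/30
  3811/1080 5317/1440 5299/1440 8063/2160

Answer: 8063/2160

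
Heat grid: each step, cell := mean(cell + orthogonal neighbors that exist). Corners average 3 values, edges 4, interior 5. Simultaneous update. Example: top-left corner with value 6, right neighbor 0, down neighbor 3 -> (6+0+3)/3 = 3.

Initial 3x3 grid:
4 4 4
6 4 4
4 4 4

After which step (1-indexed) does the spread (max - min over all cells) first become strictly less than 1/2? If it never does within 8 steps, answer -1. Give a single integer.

Step 1: max=14/3, min=4, spread=2/3
Step 2: max=547/120, min=4, spread=67/120
Step 3: max=4757/1080, min=407/100, spread=1807/5400
  -> spread < 1/2 first at step 3
Step 4: max=1885963/432000, min=11161/2700, spread=33401/144000
Step 5: max=16781933/3888000, min=1123391/270000, spread=3025513/19440000
Step 6: max=6685726867/1555200000, min=60355949/14400000, spread=53531/497664
Step 7: max=399280925849/93312000000, min=16343116051/3888000000, spread=450953/5971968
Step 8: max=23903783560603/5598720000000, min=1967248610519/466560000000, spread=3799043/71663616

Answer: 3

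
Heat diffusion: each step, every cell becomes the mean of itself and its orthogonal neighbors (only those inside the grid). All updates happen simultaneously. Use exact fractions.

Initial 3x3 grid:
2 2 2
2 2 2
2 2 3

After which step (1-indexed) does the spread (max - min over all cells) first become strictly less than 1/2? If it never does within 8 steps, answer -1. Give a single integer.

Step 1: max=7/3, min=2, spread=1/3
  -> spread < 1/2 first at step 1
Step 2: max=41/18, min=2, spread=5/18
Step 3: max=473/216, min=2, spread=41/216
Step 4: max=28051/12960, min=731/360, spread=347/2592
Step 5: max=1662137/777600, min=7357/3600, spread=2921/31104
Step 6: max=99140539/46656000, min=889483/432000, spread=24611/373248
Step 7: max=5917442033/2799360000, min=20096741/9720000, spread=207329/4478976
Step 8: max=353953152451/167961600000, min=1075601599/518400000, spread=1746635/53747712

Answer: 1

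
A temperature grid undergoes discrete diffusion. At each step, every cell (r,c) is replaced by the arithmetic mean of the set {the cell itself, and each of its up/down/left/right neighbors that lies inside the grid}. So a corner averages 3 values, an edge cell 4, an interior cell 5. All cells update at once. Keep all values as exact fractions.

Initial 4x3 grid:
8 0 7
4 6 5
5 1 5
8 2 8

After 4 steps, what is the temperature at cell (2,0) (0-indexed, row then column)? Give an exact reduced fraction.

Answer: 22307/4800

Derivation:
Step 1: cell (2,0) = 9/2
Step 2: cell (2,0) = 381/80
Step 3: cell (2,0) = 723/160
Step 4: cell (2,0) = 22307/4800
Full grid after step 4:
  13369/2880 86831/19200 1491/320
  21719/4800 37103/8000 5461/1200
  22307/4800 108959/24000 16849/3600
  4429/960 269599/57600 40151/8640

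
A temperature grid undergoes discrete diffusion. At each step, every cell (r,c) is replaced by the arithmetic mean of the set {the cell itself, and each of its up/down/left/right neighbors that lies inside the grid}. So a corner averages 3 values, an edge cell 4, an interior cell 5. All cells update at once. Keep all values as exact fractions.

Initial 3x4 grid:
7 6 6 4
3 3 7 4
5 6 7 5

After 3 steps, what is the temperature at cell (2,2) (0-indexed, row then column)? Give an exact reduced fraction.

Answer: 2459/450

Derivation:
Step 1: cell (2,2) = 25/4
Step 2: cell (2,2) = 667/120
Step 3: cell (2,2) = 2459/450
Full grid after step 3:
  2215/432 37739/7200 38419/7200 11209/2160
  11953/2400 10469/2000 10639/2000 3187/600
  539/108 18707/3600 2459/450 5827/1080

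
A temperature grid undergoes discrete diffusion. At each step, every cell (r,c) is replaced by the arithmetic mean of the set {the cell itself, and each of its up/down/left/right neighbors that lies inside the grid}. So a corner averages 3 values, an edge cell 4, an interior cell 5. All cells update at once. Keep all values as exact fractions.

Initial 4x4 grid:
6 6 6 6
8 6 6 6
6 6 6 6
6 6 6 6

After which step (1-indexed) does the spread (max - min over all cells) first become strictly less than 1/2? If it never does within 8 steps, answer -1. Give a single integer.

Answer: 3

Derivation:
Step 1: max=20/3, min=6, spread=2/3
Step 2: max=391/60, min=6, spread=31/60
Step 3: max=3451/540, min=6, spread=211/540
  -> spread < 1/2 first at step 3
Step 4: max=340843/54000, min=6, spread=16843/54000
Step 5: max=3054643/486000, min=27079/4500, spread=130111/486000
Step 6: max=91122367/14580000, min=1627159/270000, spread=3255781/14580000
Step 7: max=2724753691/437400000, min=1631107/270000, spread=82360351/437400000
Step 8: max=81483316891/13122000000, min=294106441/48600000, spread=2074577821/13122000000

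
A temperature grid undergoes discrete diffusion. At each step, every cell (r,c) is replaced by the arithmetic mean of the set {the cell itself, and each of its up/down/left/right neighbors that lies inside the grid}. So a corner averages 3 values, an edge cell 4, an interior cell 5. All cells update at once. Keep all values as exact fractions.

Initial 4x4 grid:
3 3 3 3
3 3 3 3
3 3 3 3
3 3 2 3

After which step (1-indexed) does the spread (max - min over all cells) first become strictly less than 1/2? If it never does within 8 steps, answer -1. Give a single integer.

Step 1: max=3, min=8/3, spread=1/3
  -> spread < 1/2 first at step 1
Step 2: max=3, min=329/120, spread=31/120
Step 3: max=3, min=3029/1080, spread=211/1080
Step 4: max=3, min=307157/108000, spread=16843/108000
Step 5: max=26921/9000, min=2777357/972000, spread=130111/972000
Step 6: max=1612841/540000, min=83837633/29160000, spread=3255781/29160000
Step 7: max=1608893/540000, min=2524046309/874800000, spread=82360351/874800000
Step 8: max=289093559/97200000, min=75980683109/26244000000, spread=2074577821/26244000000

Answer: 1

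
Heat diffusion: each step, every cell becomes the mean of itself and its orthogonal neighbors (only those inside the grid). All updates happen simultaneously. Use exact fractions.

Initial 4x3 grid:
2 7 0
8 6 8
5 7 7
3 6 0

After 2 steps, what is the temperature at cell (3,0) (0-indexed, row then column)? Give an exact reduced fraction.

Answer: 173/36

Derivation:
Step 1: cell (3,0) = 14/3
Step 2: cell (3,0) = 173/36
Full grid after step 2:
  44/9 1297/240 14/3
  179/30 553/100 459/80
  82/15 573/100 1277/240
  173/36 24/5 83/18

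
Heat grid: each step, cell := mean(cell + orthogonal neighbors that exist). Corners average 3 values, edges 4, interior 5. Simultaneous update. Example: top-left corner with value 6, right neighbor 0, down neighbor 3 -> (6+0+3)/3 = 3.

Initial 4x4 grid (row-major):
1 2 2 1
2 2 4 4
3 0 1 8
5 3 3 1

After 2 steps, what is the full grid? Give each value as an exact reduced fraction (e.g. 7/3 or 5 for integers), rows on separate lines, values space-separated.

After step 1:
  5/3 7/4 9/4 7/3
  2 2 13/5 17/4
  5/2 9/5 16/5 7/2
  11/3 11/4 2 4
After step 2:
  65/36 23/12 67/30 53/18
  49/24 203/100 143/50 761/240
  299/120 49/20 131/50 299/80
  107/36 613/240 239/80 19/6

Answer: 65/36 23/12 67/30 53/18
49/24 203/100 143/50 761/240
299/120 49/20 131/50 299/80
107/36 613/240 239/80 19/6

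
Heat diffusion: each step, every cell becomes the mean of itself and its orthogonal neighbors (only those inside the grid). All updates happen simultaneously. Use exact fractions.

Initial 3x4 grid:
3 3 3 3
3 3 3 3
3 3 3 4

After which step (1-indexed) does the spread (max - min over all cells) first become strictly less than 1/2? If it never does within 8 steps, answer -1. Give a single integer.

Answer: 1

Derivation:
Step 1: max=10/3, min=3, spread=1/3
  -> spread < 1/2 first at step 1
Step 2: max=59/18, min=3, spread=5/18
Step 3: max=689/216, min=3, spread=41/216
Step 4: max=81977/25920, min=3, spread=4217/25920
Step 5: max=4874749/1555200, min=21679/7200, spread=38417/311040
Step 6: max=291136211/93312000, min=434597/144000, spread=1903471/18662400
Step 7: max=17397149089/5598720000, min=13075759/4320000, spread=18038617/223948800
Step 8: max=1041037782851/335923200000, min=1179326759/388800000, spread=883978523/13436928000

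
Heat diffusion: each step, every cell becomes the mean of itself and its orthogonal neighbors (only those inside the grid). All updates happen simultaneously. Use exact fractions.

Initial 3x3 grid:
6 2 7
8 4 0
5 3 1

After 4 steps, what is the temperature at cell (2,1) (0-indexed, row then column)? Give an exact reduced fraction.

Step 1: cell (2,1) = 13/4
Step 2: cell (2,1) = 799/240
Step 3: cell (2,1) = 52793/14400
Step 4: cell (2,1) = 3173071/864000
Full grid after step 4:
  298019/64800 3525821/864000 157271/43200
  3827821/864000 473009/120000 720299/216000
  69011/16200 3173071/864000 419863/129600

Answer: 3173071/864000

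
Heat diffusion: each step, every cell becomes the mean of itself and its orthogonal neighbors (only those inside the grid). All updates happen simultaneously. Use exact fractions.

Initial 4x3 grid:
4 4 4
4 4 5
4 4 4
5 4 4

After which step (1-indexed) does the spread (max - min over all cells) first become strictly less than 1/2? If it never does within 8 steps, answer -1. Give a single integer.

Step 1: max=13/3, min=4, spread=1/3
  -> spread < 1/2 first at step 1
Step 2: max=77/18, min=4, spread=5/18
Step 3: max=4531/1080, min=2939/720, spread=49/432
Step 4: max=542869/129600, min=88369/21600, spread=2531/25920
Step 5: max=216473089/51840000, min=889391/216000, spread=3019249/51840000
Step 6: max=216236711/51840000, min=80159051/19440000, spread=297509/6220800
Step 7: max=777652799209/186624000000, min=1205085521/291600000, spread=6398065769/186624000000
Step 8: max=2332225464773/559872000000, min=48245378951/11664000000, spread=131578201/4478976000

Answer: 1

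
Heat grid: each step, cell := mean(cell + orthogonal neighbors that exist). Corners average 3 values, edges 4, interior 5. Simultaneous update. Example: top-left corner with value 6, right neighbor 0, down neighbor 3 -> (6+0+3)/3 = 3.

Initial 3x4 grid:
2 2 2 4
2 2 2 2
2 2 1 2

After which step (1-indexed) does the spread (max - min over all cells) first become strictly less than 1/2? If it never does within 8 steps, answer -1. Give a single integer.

Step 1: max=8/3, min=5/3, spread=1
Step 2: max=23/9, min=209/120, spread=293/360
Step 3: max=313/135, min=2233/1200, spread=4943/10800
  -> spread < 1/2 first at step 3
Step 4: max=146353/64800, min=20693/10800, spread=4439/12960
Step 5: max=8495117/3888000, min=629561/324000, spread=188077/777600
Step 6: max=502344583/233280000, min=18997067/9720000, spread=1856599/9331200
Step 7: max=29722349597/13996800000, min=287749657/145800000, spread=83935301/559872000
Step 8: max=1768825929223/839808000000, min=17371675613/8748000000, spread=809160563/6718464000

Answer: 3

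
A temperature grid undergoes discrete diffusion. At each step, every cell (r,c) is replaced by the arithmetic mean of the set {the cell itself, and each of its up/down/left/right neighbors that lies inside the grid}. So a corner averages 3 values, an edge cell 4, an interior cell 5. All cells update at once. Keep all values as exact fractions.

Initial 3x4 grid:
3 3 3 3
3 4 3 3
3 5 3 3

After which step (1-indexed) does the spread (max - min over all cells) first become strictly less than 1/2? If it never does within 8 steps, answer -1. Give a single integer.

Answer: 3

Derivation:
Step 1: max=15/4, min=3, spread=3/4
Step 2: max=871/240, min=3, spread=151/240
Step 3: max=3803/1080, min=733/240, spread=1009/2160
  -> spread < 1/2 first at step 3
Step 4: max=448781/129600, min=22367/7200, spread=1847/5184
Step 5: max=26648809/7776000, min=113089/36000, spread=444317/1555200
Step 6: max=1583988911/466560000, min=41108951/12960000, spread=4162667/18662400
Step 7: max=94403720749/27993600000, min=2483624909/777600000, spread=199728961/1119744000
Step 8: max=5632950169991/1679616000000, min=16651565059/5184000000, spread=1902744727/13436928000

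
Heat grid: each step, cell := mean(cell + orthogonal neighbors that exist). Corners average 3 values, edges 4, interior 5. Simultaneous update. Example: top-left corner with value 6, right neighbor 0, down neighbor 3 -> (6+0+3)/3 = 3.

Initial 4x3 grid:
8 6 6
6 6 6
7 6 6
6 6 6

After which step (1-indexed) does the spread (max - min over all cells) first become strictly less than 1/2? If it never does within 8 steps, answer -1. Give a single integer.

Step 1: max=27/4, min=6, spread=3/4
Step 2: max=239/36, min=6, spread=23/36
Step 3: max=1393/216, min=1207/200, spread=559/1350
  -> spread < 1/2 first at step 3
Step 4: max=415327/64800, min=32761/5400, spread=4439/12960
Step 5: max=24680333/3888000, min=659443/108000, spread=188077/777600
Step 6: max=1474725727/233280000, min=14878237/2430000, spread=1856599/9331200
Step 7: max=88105496693/13996800000, min=3583629757/583200000, spread=83935301/559872000
Step 8: max=5272967654287/839808000000, min=71830869221/11664000000, spread=809160563/6718464000

Answer: 3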